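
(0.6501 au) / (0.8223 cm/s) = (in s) 1.183e+13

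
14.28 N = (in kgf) 1.456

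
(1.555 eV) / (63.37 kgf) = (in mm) 4.009e-19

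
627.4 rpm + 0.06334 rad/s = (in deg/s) 3768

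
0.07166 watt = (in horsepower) 9.61e-05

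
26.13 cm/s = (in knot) 0.5079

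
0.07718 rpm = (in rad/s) 0.008082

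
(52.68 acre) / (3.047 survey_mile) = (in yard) 47.55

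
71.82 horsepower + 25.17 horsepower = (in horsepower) 96.99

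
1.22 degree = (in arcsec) 4392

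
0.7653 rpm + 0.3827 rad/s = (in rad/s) 0.4628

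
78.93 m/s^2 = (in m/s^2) 78.93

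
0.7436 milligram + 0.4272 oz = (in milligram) 1.211e+04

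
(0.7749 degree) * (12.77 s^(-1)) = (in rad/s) 0.1727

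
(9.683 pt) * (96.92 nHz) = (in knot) 6.436e-10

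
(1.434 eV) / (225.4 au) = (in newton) 6.814e-33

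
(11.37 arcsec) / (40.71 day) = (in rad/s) 1.567e-11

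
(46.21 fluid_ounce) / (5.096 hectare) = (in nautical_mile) 1.448e-11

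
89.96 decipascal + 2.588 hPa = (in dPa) 2678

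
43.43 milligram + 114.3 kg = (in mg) 1.143e+08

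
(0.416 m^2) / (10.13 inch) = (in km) 0.001617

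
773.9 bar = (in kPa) 7.739e+04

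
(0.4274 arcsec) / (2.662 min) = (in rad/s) 1.297e-08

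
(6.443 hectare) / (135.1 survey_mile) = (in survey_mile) 0.0001841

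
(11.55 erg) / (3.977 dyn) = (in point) 82.32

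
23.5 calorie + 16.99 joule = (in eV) 7.197e+20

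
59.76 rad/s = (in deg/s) 3424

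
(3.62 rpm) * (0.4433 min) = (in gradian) 641.9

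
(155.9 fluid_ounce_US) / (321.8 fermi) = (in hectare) 1.433e+06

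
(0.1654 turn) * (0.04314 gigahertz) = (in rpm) 4.281e+08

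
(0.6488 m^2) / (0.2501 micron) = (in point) 7.354e+09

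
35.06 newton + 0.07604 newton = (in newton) 35.14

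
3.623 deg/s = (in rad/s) 0.06323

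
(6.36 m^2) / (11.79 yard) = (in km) 0.0005899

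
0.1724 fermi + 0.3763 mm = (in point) 1.067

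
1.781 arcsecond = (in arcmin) 0.02968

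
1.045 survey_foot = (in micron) 3.185e+05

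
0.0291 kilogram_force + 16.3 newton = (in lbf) 3.729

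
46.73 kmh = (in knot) 25.23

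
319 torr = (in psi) 6.168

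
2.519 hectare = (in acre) 6.225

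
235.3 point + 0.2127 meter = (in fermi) 2.957e+14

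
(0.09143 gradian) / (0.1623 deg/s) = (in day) 5.868e-06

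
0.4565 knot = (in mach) 0.0006897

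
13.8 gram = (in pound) 0.03042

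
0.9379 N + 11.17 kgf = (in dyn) 1.105e+07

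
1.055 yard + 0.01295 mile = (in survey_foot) 71.54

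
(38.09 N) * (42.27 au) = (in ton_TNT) 5.757e+04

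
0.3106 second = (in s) 0.3106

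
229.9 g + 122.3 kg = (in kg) 122.5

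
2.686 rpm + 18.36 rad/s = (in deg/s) 1068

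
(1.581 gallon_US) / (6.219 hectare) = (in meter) 9.623e-08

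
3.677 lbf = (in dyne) 1.636e+06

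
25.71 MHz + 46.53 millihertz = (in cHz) 2.571e+09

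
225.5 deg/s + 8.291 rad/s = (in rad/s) 12.23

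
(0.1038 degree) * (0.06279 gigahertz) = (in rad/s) 1.138e+05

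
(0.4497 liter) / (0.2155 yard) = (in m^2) 0.002282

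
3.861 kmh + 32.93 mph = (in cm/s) 1579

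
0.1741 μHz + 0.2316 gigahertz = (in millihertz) 2.316e+11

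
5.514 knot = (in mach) 0.008331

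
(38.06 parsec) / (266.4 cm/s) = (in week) 7.289e+11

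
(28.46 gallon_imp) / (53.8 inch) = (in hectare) 9.468e-06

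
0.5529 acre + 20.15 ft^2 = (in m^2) 2239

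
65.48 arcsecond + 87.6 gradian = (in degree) 78.86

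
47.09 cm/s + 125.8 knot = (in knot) 126.7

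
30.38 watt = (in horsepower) 0.04074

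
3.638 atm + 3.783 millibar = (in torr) 2768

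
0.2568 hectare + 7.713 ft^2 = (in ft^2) 2.765e+04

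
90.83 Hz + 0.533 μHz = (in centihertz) 9083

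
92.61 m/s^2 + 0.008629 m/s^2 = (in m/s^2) 92.62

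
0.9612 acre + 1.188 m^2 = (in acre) 0.9615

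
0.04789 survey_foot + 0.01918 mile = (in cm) 3088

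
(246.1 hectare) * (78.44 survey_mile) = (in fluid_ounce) 1.05e+16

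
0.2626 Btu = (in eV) 1.729e+21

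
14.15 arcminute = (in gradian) 0.262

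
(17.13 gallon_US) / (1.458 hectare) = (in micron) 4.447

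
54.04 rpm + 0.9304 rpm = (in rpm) 54.97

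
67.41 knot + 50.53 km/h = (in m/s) 48.71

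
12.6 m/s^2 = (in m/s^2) 12.6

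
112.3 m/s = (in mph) 251.2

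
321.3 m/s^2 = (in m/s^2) 321.3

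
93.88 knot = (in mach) 0.1418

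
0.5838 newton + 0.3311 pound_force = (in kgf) 0.2097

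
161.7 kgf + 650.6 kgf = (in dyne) 7.966e+08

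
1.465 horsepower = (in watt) 1092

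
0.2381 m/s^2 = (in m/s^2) 0.2381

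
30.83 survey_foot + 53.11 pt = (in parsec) 3.051e-16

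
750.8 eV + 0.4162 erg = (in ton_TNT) 9.947e-18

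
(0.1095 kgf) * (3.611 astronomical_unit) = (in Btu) 5.498e+08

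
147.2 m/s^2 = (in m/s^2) 147.2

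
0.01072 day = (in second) 926.2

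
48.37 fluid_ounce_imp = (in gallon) 0.3631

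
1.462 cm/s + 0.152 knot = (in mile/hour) 0.2076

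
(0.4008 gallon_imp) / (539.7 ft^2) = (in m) 3.634e-05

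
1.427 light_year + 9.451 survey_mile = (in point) 3.827e+19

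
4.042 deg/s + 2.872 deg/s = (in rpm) 1.152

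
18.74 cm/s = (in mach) 0.0005504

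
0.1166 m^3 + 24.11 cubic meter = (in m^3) 24.23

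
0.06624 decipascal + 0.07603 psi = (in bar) 0.005242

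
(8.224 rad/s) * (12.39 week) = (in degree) 3.531e+09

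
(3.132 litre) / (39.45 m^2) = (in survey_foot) 0.0002605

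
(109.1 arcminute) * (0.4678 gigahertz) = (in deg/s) 8.506e+08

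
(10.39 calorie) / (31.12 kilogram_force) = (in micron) 1.424e+05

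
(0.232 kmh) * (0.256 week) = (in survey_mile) 6.2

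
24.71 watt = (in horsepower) 0.03314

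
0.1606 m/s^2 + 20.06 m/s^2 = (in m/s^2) 20.22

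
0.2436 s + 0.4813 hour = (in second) 1733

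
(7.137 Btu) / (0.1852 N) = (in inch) 1.601e+06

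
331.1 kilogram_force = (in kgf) 331.1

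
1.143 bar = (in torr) 857.3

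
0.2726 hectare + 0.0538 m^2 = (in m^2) 2726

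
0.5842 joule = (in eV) 3.646e+18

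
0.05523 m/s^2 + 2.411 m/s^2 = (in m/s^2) 2.466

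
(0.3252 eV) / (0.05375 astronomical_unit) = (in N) 6.48e-30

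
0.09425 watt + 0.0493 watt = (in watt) 0.1436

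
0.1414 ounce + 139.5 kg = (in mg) 1.395e+08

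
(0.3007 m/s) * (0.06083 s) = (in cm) 1.829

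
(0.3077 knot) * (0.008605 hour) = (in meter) 4.904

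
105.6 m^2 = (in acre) 0.02609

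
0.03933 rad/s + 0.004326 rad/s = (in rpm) 0.4169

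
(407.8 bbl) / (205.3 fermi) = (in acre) 7.804e+10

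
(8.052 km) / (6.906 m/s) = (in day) 0.01349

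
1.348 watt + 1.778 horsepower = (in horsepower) 1.78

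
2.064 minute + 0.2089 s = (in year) 3.934e-06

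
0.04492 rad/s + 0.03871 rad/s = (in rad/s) 0.08363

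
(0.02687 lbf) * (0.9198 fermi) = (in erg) 1.099e-09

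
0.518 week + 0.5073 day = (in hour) 99.2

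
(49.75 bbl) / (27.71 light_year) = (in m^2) 3.017e-17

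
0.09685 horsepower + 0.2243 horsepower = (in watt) 239.5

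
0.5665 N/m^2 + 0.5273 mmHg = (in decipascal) 708.7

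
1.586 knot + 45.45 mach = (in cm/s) 1.548e+06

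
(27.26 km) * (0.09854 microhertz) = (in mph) 0.006009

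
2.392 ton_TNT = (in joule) 1.001e+10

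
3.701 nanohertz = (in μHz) 0.003701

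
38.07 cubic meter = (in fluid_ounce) 1.287e+06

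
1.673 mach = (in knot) 1107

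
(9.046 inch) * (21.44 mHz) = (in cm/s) 0.4926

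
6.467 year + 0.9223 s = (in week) 337.2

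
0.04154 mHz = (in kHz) 4.154e-08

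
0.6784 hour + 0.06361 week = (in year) 0.001297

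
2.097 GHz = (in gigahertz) 2.097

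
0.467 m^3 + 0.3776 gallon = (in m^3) 0.4684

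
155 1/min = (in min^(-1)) 155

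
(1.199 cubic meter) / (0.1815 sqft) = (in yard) 77.76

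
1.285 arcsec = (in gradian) 0.0003966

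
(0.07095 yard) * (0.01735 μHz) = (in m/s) 1.126e-09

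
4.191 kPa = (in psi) 0.6079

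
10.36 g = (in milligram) 1.036e+04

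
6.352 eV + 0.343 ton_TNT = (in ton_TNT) 0.343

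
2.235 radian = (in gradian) 142.3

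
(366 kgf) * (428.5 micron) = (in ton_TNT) 3.676e-10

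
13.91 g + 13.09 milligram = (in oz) 0.4911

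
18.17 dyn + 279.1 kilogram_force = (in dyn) 2.737e+08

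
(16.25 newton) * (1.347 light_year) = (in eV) 1.293e+36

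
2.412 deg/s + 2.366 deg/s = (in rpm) 0.7963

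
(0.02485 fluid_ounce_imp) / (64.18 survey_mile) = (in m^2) 6.836e-12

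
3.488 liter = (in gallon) 0.9214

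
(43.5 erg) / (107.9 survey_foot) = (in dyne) 0.01323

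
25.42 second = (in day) 0.0002942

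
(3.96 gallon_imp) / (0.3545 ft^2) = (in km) 0.0005466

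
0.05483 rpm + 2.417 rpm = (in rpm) 2.472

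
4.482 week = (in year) 0.08596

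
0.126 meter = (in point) 357.2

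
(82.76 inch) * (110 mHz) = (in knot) 0.4495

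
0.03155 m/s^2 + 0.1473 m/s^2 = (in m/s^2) 0.1788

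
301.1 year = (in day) 1.099e+05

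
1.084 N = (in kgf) 0.1105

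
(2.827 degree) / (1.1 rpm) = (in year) 1.358e-08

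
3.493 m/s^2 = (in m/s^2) 3.493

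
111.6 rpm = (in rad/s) 11.69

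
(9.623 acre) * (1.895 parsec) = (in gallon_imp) 5.009e+23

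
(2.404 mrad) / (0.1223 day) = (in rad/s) 2.275e-07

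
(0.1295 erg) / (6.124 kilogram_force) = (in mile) 1.34e-13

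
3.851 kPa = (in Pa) 3851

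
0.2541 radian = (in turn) 0.04044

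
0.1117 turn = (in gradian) 44.68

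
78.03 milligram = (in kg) 7.803e-05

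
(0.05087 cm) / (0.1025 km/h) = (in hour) 4.963e-06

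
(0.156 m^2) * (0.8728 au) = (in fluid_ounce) 6.887e+14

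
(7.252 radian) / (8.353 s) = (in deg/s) 49.74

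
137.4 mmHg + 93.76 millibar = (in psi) 4.017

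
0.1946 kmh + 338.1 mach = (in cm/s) 1.151e+07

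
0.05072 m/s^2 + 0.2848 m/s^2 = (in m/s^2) 0.3355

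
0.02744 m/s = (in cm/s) 2.744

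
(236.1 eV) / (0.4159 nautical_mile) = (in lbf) 1.104e-20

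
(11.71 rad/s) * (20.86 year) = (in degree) 4.414e+11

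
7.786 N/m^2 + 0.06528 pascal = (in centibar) 0.007851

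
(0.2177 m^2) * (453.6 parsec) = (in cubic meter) 3.047e+18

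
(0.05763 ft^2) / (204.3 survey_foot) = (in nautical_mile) 4.643e-08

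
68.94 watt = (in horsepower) 0.09245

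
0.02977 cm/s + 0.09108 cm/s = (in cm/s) 0.1208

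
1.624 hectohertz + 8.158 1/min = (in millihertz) 1.625e+05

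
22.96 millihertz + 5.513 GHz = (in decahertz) 5.513e+08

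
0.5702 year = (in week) 29.73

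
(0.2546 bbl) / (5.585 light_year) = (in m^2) 7.661e-19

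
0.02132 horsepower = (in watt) 15.9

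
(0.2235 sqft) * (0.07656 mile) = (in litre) 2558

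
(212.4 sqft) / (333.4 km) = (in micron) 59.19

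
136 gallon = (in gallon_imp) 113.2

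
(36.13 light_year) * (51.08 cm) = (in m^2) 1.746e+17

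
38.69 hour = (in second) 1.393e+05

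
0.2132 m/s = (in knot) 0.4144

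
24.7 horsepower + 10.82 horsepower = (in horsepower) 35.52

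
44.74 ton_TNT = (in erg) 1.872e+18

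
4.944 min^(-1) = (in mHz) 82.4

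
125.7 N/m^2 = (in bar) 0.001257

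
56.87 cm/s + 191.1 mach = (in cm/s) 6.507e+06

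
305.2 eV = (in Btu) 4.635e-20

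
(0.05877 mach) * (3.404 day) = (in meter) 5.885e+06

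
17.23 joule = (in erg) 1.723e+08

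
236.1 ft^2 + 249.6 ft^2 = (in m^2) 45.12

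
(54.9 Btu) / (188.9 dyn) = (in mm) 3.066e+10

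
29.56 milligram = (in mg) 29.56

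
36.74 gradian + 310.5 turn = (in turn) 310.6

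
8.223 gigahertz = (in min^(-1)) 4.934e+11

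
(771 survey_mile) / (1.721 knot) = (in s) 1.401e+06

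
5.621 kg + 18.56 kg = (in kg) 24.18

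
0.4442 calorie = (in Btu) 0.001762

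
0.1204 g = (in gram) 0.1204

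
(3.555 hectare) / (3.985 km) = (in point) 2.529e+04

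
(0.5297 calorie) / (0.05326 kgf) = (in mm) 4243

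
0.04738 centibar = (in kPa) 0.04738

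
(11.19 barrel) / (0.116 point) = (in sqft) 4.68e+05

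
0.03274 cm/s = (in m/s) 0.0003274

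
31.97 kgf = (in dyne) 3.135e+07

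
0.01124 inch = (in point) 0.8093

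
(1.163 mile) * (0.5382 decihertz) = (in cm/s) 1.007e+04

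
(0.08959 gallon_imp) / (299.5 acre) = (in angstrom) 3.36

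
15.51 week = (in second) 9.38e+06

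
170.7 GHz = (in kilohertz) 1.707e+08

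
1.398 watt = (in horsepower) 0.001875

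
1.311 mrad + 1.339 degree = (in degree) 1.414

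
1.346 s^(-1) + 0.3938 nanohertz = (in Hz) 1.346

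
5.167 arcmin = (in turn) 0.0002392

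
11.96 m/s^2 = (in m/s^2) 11.96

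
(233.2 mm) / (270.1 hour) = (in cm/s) 2.398e-05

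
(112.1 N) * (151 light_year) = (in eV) 9.995e+38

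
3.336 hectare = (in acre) 8.243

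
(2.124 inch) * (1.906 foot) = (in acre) 7.745e-06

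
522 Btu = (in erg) 5.507e+12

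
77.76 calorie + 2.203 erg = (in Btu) 0.3084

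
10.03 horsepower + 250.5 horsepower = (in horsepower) 260.5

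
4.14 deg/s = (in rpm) 0.69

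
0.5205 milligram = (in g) 0.0005205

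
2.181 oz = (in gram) 61.83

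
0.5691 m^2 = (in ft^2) 6.126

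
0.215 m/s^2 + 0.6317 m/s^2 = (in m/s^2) 0.8467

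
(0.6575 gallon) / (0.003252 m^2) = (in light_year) 8.09e-17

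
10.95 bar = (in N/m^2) 1.095e+06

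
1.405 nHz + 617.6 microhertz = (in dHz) 0.006176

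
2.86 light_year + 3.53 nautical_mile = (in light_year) 2.86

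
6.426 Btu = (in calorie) 1620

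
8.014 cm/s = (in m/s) 0.08014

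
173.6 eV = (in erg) 2.781e-10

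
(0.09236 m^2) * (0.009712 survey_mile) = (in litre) 1444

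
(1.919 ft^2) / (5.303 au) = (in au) 1.502e-24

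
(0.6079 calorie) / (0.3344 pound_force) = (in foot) 5.61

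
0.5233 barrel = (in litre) 83.2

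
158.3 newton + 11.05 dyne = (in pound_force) 35.59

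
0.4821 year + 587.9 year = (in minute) 3.093e+08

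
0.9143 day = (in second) 7.9e+04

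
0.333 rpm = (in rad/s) 0.03487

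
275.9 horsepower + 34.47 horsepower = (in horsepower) 310.4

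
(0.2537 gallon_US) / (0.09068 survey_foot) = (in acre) 8.586e-06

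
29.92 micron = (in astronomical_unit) 2e-16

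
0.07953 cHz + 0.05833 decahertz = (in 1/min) 35.05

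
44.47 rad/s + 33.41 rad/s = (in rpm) 743.7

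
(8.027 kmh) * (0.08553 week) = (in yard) 1.261e+05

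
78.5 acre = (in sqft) 3.419e+06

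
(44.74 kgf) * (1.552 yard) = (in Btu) 0.5902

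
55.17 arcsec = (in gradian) 0.01703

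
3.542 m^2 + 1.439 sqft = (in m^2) 3.676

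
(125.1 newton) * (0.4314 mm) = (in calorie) 0.0129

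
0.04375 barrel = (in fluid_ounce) 235.2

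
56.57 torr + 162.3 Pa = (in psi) 1.117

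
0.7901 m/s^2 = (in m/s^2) 0.7901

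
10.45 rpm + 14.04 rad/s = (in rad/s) 15.13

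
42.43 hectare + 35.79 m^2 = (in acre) 104.9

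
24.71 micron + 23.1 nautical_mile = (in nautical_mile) 23.1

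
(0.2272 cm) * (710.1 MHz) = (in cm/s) 1.613e+08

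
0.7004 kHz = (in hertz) 700.4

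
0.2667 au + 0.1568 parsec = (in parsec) 0.1568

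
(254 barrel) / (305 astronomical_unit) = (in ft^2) 9.527e-12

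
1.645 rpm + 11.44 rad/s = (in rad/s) 11.61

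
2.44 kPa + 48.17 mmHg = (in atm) 0.08746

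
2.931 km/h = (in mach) 0.002391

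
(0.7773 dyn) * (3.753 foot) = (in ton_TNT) 2.125e-15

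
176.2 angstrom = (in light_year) 1.862e-24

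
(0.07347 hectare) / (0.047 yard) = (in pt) 4.846e+07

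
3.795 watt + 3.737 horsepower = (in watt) 2790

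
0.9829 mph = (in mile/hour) 0.9829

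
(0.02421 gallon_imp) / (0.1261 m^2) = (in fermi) 8.728e+11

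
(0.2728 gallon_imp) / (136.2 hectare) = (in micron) 0.0009106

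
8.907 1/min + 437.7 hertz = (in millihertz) 4.378e+05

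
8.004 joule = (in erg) 8.004e+07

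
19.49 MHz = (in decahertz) 1.949e+06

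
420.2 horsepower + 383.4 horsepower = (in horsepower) 803.6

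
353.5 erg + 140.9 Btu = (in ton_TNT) 3.553e-05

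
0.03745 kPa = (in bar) 0.0003745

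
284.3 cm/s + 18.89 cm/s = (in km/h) 10.91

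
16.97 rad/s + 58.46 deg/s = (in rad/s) 17.99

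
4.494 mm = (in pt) 12.74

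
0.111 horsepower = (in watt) 82.77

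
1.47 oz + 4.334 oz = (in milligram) 1.645e+05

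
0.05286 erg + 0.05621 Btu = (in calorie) 14.17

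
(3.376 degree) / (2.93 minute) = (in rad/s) 0.0003352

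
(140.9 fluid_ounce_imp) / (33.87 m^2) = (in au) 7.901e-16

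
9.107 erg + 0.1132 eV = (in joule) 9.107e-07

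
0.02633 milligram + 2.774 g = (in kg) 0.002774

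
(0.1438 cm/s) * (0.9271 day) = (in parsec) 3.733e-15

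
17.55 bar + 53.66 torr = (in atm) 17.39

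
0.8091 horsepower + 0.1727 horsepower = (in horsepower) 0.9818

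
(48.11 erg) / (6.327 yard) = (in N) 8.316e-07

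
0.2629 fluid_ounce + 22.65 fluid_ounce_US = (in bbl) 0.004262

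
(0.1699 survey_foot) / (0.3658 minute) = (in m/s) 0.002359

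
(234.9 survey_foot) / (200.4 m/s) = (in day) 4.135e-06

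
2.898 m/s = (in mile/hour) 6.483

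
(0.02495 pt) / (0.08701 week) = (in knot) 3.251e-10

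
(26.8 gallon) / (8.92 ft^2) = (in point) 347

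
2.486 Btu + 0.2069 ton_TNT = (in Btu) 8.205e+05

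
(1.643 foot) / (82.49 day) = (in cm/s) 7.026e-06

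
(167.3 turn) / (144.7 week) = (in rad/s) 1.201e-05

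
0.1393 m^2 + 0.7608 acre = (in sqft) 3.314e+04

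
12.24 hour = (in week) 0.07286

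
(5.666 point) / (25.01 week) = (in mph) 2.956e-10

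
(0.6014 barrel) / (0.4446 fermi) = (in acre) 5.314e+10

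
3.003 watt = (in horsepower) 0.004027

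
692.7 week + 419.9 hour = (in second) 4.205e+08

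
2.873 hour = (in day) 0.1197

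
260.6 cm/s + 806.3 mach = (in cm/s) 2.745e+07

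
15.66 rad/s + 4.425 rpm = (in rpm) 154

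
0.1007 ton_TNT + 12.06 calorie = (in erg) 4.213e+15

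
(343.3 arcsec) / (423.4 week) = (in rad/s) 6.5e-12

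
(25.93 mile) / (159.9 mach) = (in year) 2.43e-08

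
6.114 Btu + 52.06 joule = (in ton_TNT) 1.554e-06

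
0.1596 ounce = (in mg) 4525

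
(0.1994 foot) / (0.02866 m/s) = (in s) 2.121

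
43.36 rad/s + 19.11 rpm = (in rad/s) 45.36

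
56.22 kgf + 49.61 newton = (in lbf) 135.1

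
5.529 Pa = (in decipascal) 55.29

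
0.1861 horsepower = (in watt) 138.8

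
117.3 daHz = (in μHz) 1.173e+09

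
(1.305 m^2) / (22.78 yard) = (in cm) 6.265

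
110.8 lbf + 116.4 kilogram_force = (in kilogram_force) 166.7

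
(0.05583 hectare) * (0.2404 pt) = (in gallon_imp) 10.42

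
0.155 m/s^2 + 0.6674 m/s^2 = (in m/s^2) 0.8224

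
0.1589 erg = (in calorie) 3.798e-09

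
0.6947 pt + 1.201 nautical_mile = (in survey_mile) 1.382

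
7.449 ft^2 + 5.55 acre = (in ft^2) 2.418e+05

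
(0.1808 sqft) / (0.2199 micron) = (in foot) 2.506e+05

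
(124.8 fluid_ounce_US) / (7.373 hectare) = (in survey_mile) 3.11e-11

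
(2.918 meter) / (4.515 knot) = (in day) 1.454e-05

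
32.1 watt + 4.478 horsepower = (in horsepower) 4.521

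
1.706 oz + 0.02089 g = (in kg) 0.04839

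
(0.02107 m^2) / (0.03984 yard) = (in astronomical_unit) 3.866e-12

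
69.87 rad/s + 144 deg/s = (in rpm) 691.2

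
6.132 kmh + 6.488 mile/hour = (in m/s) 4.604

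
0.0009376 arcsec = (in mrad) 4.546e-06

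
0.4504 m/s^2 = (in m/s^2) 0.4504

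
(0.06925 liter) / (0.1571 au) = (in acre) 7.281e-19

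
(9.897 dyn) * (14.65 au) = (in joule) 2.169e+08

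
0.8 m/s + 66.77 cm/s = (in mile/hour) 3.283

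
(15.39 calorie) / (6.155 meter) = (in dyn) 1.046e+06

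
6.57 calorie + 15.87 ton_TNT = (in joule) 6.64e+10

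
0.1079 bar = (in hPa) 107.9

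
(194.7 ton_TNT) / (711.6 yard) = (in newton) 1.252e+09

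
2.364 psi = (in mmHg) 122.3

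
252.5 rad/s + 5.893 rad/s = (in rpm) 2467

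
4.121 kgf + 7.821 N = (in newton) 48.23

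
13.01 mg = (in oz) 0.0004589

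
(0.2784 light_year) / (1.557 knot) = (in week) 5.437e+09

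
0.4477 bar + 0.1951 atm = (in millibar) 645.4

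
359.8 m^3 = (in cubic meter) 359.8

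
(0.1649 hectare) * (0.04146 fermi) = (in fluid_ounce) 2.312e-09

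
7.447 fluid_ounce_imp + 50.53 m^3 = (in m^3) 50.53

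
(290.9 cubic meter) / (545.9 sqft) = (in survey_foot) 18.82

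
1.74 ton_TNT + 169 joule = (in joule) 7.28e+09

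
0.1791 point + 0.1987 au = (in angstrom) 2.973e+20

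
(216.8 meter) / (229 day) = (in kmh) 3.945e-05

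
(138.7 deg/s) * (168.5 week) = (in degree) 1.413e+10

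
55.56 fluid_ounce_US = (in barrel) 0.01033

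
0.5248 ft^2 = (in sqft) 0.5248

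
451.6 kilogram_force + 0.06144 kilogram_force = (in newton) 4429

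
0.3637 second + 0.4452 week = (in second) 2.693e+05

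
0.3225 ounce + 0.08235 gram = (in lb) 0.02034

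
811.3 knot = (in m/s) 417.4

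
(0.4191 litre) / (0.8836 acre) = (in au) 7.835e-19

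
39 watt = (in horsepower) 0.0523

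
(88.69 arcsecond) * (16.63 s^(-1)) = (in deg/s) 0.4097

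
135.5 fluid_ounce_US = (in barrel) 0.0252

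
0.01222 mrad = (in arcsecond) 2.521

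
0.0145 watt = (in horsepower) 1.944e-05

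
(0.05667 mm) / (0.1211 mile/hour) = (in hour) 2.908e-07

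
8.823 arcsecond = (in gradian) 0.002723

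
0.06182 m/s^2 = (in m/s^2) 0.06182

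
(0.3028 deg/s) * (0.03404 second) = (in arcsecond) 37.11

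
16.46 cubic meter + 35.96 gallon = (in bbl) 104.4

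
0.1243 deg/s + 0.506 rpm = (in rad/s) 0.05516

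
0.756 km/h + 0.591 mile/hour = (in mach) 0.001393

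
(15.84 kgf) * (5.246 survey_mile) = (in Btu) 1243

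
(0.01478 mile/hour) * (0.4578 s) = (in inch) 0.1191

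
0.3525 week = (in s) 2.132e+05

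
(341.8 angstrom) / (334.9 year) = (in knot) 6.291e-18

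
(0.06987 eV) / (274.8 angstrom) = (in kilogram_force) 4.154e-14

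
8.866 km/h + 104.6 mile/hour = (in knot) 95.68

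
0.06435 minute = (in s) 3.861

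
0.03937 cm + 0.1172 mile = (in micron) 1.886e+08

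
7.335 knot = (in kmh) 13.58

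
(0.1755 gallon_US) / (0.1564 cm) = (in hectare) 4.248e-05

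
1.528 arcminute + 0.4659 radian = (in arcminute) 1603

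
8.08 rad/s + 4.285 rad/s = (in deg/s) 708.5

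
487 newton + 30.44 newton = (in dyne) 5.174e+07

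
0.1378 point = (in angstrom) 4.861e+05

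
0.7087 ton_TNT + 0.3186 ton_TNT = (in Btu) 4.074e+06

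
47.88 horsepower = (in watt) 3.57e+04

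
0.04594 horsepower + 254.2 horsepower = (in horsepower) 254.2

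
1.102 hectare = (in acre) 2.723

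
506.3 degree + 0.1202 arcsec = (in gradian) 562.6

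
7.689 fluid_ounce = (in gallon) 0.06007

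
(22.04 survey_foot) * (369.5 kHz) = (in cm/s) 2.482e+08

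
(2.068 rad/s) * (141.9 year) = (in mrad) 9.254e+12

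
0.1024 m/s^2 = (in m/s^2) 0.1024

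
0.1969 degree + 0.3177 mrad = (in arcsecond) 774.4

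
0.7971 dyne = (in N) 7.971e-06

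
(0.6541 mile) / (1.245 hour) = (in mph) 0.5254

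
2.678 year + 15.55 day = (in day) 993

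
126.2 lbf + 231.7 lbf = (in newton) 1592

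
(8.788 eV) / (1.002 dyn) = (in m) 1.405e-13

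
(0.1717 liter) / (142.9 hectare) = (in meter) 1.202e-10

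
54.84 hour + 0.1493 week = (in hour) 79.92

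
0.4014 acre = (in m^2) 1624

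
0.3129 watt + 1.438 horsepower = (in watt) 1073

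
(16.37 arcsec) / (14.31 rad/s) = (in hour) 1.541e-09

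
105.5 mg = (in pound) 0.0002326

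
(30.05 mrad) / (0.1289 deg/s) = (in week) 2.209e-05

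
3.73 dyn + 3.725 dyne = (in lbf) 1.676e-05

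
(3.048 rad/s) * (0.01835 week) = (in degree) 1.938e+06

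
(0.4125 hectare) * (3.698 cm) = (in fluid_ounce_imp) 5.369e+06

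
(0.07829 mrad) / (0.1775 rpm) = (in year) 1.336e-10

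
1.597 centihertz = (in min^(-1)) 0.9582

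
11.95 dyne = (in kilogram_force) 1.219e-05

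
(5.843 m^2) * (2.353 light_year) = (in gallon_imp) 2.861e+19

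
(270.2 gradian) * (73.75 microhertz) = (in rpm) 0.002989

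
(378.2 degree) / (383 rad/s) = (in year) 5.465e-10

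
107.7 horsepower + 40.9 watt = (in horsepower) 107.8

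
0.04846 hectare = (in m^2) 484.6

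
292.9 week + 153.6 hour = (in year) 5.635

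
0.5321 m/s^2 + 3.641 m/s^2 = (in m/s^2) 4.173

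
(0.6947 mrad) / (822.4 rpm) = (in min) 1.344e-07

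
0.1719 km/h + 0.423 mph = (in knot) 0.4604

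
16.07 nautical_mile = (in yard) 3.255e+04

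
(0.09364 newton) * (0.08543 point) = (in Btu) 2.675e-09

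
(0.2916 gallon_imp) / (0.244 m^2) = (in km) 5.433e-06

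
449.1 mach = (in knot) 2.972e+05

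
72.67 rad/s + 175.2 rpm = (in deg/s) 5215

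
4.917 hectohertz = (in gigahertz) 4.917e-07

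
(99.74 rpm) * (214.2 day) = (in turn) 3.076e+07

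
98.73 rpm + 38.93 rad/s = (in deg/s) 2823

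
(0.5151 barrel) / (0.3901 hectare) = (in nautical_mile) 1.134e-08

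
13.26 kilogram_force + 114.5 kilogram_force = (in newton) 1253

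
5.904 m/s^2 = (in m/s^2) 5.904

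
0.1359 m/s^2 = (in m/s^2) 0.1359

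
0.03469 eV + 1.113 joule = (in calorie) 0.266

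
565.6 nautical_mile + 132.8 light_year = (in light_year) 132.8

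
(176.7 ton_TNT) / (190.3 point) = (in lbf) 2.476e+12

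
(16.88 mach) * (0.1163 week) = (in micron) 4.043e+14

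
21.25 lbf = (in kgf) 9.639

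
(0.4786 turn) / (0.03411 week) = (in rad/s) 0.0001458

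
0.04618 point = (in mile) 1.012e-08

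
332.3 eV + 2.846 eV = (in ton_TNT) 1.283e-26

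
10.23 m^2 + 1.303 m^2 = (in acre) 0.00285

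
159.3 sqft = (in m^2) 14.8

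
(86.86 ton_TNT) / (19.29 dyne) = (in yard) 2.06e+15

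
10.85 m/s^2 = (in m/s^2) 10.85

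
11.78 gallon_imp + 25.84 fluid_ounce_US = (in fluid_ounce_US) 1837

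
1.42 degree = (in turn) 0.003944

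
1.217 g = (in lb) 0.002683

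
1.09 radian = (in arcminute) 3747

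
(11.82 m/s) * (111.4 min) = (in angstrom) 7.9e+14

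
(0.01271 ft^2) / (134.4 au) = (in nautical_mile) 3.171e-20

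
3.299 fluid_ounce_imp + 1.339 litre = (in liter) 1.433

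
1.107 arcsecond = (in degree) 0.0003075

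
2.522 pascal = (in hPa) 0.02522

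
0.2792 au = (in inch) 1.644e+12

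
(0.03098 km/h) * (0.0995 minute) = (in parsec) 1.665e-18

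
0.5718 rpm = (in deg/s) 3.431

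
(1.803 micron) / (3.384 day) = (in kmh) 2.22e-11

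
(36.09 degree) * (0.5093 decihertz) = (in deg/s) 1.838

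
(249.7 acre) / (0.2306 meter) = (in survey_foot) 1.438e+07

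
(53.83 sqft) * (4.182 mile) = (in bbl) 2.117e+05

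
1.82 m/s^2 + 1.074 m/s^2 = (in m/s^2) 2.894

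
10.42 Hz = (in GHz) 1.042e-08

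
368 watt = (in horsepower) 0.4935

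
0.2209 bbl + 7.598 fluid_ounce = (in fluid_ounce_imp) 1244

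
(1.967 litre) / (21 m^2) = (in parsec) 3.036e-21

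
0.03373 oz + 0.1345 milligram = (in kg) 0.0009564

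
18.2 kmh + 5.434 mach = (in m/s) 1855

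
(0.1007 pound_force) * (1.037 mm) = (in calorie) 0.000111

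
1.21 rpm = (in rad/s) 0.1267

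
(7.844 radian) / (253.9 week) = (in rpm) 4.878e-07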